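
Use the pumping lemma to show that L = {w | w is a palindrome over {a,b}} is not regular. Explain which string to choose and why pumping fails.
Language: L = {w | w is a palindrome over {a,b}} (strings that read the same forwards and backwards)
Step 1: Assume for contradiction that L is regular, with pumping length p.
Step 2: Choose s = a^p b a^p. Then s ∈ L (it reads the same forwards and backwards) and |s| ≥ p.
Step 3: Consider any decomposition s = xyz with |xy| ≤ p and |y| > 0. Since |xy| ≤ p and the first p symbols of s are all a's, y = a^k for some k with 1 ≤ k ≤ p.
Step 4: Pumping up (i = 2): xy²z = a^(p+k) b a^p. Its reverse is a^p b a^(p+k) ≠ a^(p+k) b a^p (the single b is no longer in the middle), so xy²z is not a palindrome and xy²z ∉ L.
This contradicts the pumping lemma, so L is not regular.

Final answer: Choose s = a^p b a^p. Since |xy| ≤ p, y = a^k with k ≥ 1. Then xy²z = a^(p+k) b a^p is not a palindrome, so ∉ L.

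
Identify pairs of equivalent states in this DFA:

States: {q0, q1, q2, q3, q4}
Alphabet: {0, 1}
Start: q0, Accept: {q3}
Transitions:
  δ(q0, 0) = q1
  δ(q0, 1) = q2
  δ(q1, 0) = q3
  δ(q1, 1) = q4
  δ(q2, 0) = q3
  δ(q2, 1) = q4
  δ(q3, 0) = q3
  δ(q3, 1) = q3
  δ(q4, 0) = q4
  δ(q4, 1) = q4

Using the table-filling algorithm:
Round 0 – mark pairs where exactly one state is accepting: (q0,q3), (q1,q3), (q2,q3), (q3,q4)
Round 1 – newly marked: (q0,q1) [on 0: q1 vs q3, already marked]; (q0,q2) [on 0: q1 vs q3, already marked]; (q1,q4) [on 0: q3 vs q4, already marked]; (q2,q4) [on 0: q3 vs q4, already marked]
Round 2 – newly marked: (q0,q4) [on 0: q1 vs q4, already marked]
No further pairs can be marked.
(q1, q2) unmarked: δ(q1,0)=q3, δ(q2,0)=q3; δ(q1,1)=q4, δ(q2,1)=q4 → equivalent
Equivalent pairs: (q1, q2)

Final answer: Equivalent pairs: (q1, q2)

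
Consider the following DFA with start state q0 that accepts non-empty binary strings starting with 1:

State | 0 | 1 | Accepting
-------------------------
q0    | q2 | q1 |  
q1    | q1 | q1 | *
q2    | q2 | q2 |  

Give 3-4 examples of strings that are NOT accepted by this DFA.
Any strings that end in a non-accepting state work; for example:
"000": q0 → q2 → q2 → q2; q2 is not accepting → rejected
"0010": q0 → q2 → q2 → q2 → q2; q2 is not accepting → rejected
"0101": q0 → q2 → q2 → q2 → q2; q2 is not accepting → rejected
"0111": q0 → q2 → q2 → q2 → q2; q2 is not accepting → rejected

Final answer: "000", "0010", "0101", "0111"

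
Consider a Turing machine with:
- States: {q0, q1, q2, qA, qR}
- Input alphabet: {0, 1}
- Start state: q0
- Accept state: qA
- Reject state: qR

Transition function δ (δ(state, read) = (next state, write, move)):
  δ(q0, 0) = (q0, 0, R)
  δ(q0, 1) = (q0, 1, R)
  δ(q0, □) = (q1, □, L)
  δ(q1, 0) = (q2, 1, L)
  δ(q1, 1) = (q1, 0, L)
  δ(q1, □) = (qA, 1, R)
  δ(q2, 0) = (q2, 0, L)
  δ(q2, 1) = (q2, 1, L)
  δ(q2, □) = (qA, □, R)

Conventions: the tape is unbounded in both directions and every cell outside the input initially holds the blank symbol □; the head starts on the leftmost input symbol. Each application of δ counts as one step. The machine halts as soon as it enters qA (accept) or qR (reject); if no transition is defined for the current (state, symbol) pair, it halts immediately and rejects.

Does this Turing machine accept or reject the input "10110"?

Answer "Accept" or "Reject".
Step 0: [q0]10110 (head at position 0)
Step 1: δ(q0, 1) = (q0, 1, R)  ⊢  1[q0]0110 (head at position 1)
Step 2: δ(q0, 0) = (q0, 0, R)  ⊢  10[q0]110 (head at position 2)
Step 3: δ(q0, 1) = (q0, 1, R)  ⊢  101[q0]10 (head at position 3)
Step 4: δ(q0, 1) = (q0, 1, R)  ⊢  1011[q0]0 (head at position 4)
Step 5: δ(q0, 0) = (q0, 0, R)  ⊢  10110[q0]□ (head at position 5)
Step 6: δ(q0, □) = (q1, □, L)  ⊢  1011[q1]0□ (head at position 4)
Step 7: δ(q1, 0) = (q2, 1, L)  ⊢  101[q2]11□ (head at position 3)
Step 8: δ(q2, 1) = (q2, 1, L)  ⊢  10[q2]111□ (head at position 2)
Step 9: δ(q2, 1) = (q2, 1, L)  ⊢  1[q2]0111□ (head at position 1)
Step 10: δ(q2, 0) = (q2, 0, L)  ⊢  [q2]10111□ (head at position 0)
Step 11: δ(q2, 1) = (q2, 1, L)  ⊢  [q2]□10111□ (head at position -1)
Step 12: δ(q2, □) = (qA, □, R)  ⊢  □[qA]10111□ (head at position 0)
The machine is in qA, so it halts and accepts.

Final answer: Accept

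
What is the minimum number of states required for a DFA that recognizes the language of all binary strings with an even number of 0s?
Language: binary strings with an even number of 0s
Lower bound (Myhill–Nerode): the prefixes ε, 0 are pairwise distinguishable:
  ε vs 0: suffix ε distinguishes them (ε has zero 0s (accepted), 0 has one 0 (rejected))
So any DFA needs at least 2 states.
Upper bound: a DFA with 2 states exists (one state per class above).
Minimum states: 2

Final answer: 2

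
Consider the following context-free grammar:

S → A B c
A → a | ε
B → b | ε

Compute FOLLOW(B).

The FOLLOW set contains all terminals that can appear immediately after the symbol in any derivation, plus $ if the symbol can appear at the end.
B occurs in S → A B c, immediately followed by the terminal c. So FOLLOW(B) = {c}.

Final answer: {c}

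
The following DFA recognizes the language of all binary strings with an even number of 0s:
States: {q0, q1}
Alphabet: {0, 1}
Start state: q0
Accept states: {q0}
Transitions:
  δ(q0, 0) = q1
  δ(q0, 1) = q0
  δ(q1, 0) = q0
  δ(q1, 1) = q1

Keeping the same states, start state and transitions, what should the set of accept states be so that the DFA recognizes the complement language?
The DFA is complete (every state has a transition on every symbol), so the complement
is recognized by the same DFA with accepting and non-accepting states swapped.
Original accept states: {q0}
Complement accept states = All states - Original accept states
= {q0, q1} - {q0}
= {q1}
Complement language: strings with an ODD number of 0s

Final answer: {q1}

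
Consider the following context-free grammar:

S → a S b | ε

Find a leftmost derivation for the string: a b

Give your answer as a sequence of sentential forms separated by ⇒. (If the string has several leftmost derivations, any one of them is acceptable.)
Start with S.
Step 1: the leftmost non-terminal is S; apply S → a S b:  a S b
Step 2: the leftmost non-terminal is S; apply S → ε:  a b

Final answer: S ⇒ a S b ⇒ a b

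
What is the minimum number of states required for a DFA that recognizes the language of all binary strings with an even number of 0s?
Language: binary strings with an even number of 0s
Lower bound (Myhill–Nerode): the prefixes ε, 0 are pairwise distinguishable:
  ε vs 0: suffix ε distinguishes them (ε has zero 0s (accepted), 0 has one 0 (rejected))
So any DFA needs at least 2 states.
Upper bound: a DFA with 2 states exists (one state per class above).
Minimum states: 2

Final answer: 2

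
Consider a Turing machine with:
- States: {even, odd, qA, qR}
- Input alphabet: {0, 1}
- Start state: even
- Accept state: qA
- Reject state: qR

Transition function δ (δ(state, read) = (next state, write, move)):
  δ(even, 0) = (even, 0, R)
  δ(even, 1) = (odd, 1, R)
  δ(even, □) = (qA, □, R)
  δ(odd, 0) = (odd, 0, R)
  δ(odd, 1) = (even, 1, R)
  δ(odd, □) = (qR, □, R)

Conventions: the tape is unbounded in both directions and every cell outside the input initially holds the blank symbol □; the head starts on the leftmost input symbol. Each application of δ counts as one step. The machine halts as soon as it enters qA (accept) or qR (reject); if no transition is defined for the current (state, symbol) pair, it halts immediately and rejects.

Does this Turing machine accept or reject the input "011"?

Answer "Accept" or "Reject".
Step 0: [even]011 (head at position 0)
Step 1: δ(even, 0) = (even, 0, R)  ⊢  0[even]11 (head at position 1)
Step 2: δ(even, 1) = (odd, 1, R)  ⊢  01[odd]1 (head at position 2)
Step 3: δ(odd, 1) = (even, 1, R)  ⊢  011[even]□ (head at position 3)
Step 4: δ(even, □) = (qA, □, R)  ⊢  011□[qA]□ (head at position 4)
The machine is in qA, so it halts and accepts.

Final answer: Accept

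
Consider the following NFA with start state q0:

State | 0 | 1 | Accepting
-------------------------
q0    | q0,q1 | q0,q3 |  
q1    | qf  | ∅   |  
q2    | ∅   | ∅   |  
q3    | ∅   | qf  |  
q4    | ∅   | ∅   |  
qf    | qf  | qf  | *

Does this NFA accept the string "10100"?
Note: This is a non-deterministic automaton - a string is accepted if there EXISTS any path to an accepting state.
Track the set of states the NFA could be in: start {q0}
Read '1': {q0} → {q0, q3}
Read '0': {q0, q3} → {q0, q1}
Read '1': {q0, q1} → {q0, q3}
Read '0': {q0, q3} → {q0, q1}
Read '0': {q0, q1} → {q0, q1, qf}
Final set {q0, q1, qf} contains accepting state(s) {qf} → accepted.

Final answer: Yes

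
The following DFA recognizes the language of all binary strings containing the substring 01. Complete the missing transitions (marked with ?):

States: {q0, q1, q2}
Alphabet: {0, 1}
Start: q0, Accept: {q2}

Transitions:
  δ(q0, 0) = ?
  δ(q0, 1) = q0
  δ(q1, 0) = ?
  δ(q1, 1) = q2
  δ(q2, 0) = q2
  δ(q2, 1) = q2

What each state remembers (consistent with the given transitions and accept states):
  q0: 01 not seen yet and the last symbol was not 0
  q1: 01 not seen yet and the last symbol was 0
  q2: the substring 01 has already been seen
Filling in the missing entries:
  δ(q0, 0): in q0 (01 not seen yet and the last symbol was not 0), after reading 0 we have: 01 not seen yet and the last symbol was 0 → q1
  δ(q1, 0): in q1 (01 not seen yet and the last symbol was 0), after reading 0 we have: 01 not seen yet and the last symbol was 0 → q1

Final answer: δ(q0, 0) = q1; δ(q1, 0) = q1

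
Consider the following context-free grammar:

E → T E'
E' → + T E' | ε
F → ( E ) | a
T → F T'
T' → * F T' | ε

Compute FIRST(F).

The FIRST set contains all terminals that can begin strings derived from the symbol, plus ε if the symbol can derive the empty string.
FIRST(F): F → ( E ) contributes '(' and F → a contributes 'a', so FIRST(F) = {(, a}. F is not nullable.

Final answer: {(, a}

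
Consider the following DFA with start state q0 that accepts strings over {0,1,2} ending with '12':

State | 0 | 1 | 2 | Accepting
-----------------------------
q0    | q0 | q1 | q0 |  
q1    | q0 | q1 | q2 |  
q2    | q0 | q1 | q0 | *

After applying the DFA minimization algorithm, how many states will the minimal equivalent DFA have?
All 3 states are reachable from q0, so none can be removed as unreachable.
Table-filling: first mark every (accepting, non-accepting) pair as distinguishable (accepting: {q2}; non-accepting: {q0, q1}).
Round 1: (q0, q1) on '2' go to q0 and q2, already distinguishable → mark.
Every pair of states is distinguishable, so the DFA is already minimal.
Equivalence classes: {q0}, {q1}, {q2} → 3 states.

Final answer: 3 states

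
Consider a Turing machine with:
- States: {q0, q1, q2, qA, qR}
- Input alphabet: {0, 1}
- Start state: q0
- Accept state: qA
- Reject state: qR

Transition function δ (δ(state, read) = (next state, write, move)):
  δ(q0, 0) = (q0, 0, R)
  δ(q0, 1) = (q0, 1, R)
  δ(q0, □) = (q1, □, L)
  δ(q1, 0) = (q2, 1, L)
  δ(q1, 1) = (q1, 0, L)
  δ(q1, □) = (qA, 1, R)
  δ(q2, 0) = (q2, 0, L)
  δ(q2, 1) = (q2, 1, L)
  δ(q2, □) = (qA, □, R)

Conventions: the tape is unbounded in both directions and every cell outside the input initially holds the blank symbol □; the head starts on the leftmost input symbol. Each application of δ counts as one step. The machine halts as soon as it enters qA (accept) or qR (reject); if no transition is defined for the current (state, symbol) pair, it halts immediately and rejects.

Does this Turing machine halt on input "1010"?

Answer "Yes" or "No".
Step 0: [q0]1010 (head at position 0)
Step 1: δ(q0, 1) = (q0, 1, R)  ⊢  1[q0]010 (head at position 1)
Step 2: δ(q0, 0) = (q0, 0, R)  ⊢  10[q0]10 (head at position 2)
Step 3: δ(q0, 1) = (q0, 1, R)  ⊢  101[q0]0 (head at position 3)
Step 4: δ(q0, 0) = (q0, 0, R)  ⊢  1010[q0]□ (head at position 4)
Step 5: δ(q0, □) = (q1, □, L)  ⊢  101[q1]0□ (head at position 3)
Step 6: δ(q1, 0) = (q2, 1, L)  ⊢  10[q2]11□ (head at position 2)
Step 7: δ(q2, 1) = (q2, 1, L)  ⊢  1[q2]011□ (head at position 1)
Step 8: δ(q2, 0) = (q2, 0, L)  ⊢  [q2]1011□ (head at position 0)
Step 9: δ(q2, 1) = (q2, 1, L)  ⊢  [q2]□1011□ (head at position -1)
Step 10: δ(q2, □) = (qA, □, R)  ⊢  □[qA]1011□ (head at position 0)
The machine is in qA, so it halts and accepts.
It halts after 10 steps.

Final answer: Yes - halts after 10 steps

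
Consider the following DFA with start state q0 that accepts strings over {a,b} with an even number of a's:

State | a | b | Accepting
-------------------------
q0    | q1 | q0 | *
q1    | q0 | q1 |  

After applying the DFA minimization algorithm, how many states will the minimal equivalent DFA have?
All 2 states are reachable from q0, so none can be removed as unreachable.
Table-filling: first mark every (accepting, non-accepting) pair as distinguishable (accepting: {q0}; non-accepting: {q1}).
Every pair of states is distinguishable, so the DFA is already minimal.
Equivalence classes: {q0}, {q1} → 2 states.

Final answer: 2 states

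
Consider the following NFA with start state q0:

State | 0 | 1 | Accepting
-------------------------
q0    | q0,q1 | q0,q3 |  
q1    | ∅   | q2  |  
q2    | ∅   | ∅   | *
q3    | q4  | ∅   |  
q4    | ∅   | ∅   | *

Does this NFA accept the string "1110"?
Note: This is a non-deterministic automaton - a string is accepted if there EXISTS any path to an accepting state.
Track the set of states the NFA could be in: start {q0}
Read '1': {q0} → {q0, q3}
Read '1': {q0, q3} → {q0, q3}
Read '1': {q0, q3} → {q0, q3}
Read '0': {q0, q3} → {q0, q1, q4}
Final set {q0, q1, q4} contains accepting state(s) {q4} → accepted.

Final answer: Yes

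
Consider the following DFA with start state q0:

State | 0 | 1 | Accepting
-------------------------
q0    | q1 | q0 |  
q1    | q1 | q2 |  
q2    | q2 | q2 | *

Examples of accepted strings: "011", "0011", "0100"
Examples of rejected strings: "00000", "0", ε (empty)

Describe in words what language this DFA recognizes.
binary strings containing '01' as a substring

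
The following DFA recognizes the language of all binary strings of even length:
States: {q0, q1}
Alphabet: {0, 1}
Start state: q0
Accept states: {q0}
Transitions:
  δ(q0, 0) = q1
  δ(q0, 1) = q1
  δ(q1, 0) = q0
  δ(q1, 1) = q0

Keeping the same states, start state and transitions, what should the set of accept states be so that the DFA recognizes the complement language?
The DFA is complete (every state has a transition on every symbol), so the complement
is recognized by the same DFA with accepting and non-accepting states swapped.
Original accept states: {q0}
Complement accept states = All states - Original accept states
= {q0, q1} - {q0}
= {q1}
Complement language: strings of ODD length

Final answer: {q1}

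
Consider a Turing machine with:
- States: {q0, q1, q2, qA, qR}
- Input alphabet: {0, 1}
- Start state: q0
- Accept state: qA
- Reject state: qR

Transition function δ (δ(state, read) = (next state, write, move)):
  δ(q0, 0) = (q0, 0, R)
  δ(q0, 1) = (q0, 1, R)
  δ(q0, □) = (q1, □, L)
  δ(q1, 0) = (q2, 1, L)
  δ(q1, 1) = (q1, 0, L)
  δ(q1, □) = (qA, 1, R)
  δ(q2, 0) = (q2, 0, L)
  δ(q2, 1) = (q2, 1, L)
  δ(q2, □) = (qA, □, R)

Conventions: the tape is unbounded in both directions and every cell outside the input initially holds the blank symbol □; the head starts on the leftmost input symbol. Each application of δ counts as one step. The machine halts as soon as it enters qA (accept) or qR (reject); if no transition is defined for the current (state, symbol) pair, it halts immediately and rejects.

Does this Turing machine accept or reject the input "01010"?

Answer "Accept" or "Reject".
Step 0: [q0]01010 (head at position 0)
Step 1: δ(q0, 0) = (q0, 0, R)  ⊢  0[q0]1010 (head at position 1)
Step 2: δ(q0, 1) = (q0, 1, R)  ⊢  01[q0]010 (head at position 2)
Step 3: δ(q0, 0) = (q0, 0, R)  ⊢  010[q0]10 (head at position 3)
Step 4: δ(q0, 1) = (q0, 1, R)  ⊢  0101[q0]0 (head at position 4)
Step 5: δ(q0, 0) = (q0, 0, R)  ⊢  01010[q0]□ (head at position 5)
Step 6: δ(q0, □) = (q1, □, L)  ⊢  0101[q1]0□ (head at position 4)
Step 7: δ(q1, 0) = (q2, 1, L)  ⊢  010[q2]11□ (head at position 3)
Step 8: δ(q2, 1) = (q2, 1, L)  ⊢  01[q2]011□ (head at position 2)
Step 9: δ(q2, 0) = (q2, 0, L)  ⊢  0[q2]1011□ (head at position 1)
Step 10: δ(q2, 1) = (q2, 1, L)  ⊢  [q2]01011□ (head at position 0)
Step 11: δ(q2, 0) = (q2, 0, L)  ⊢  [q2]□01011□ (head at position -1)
Step 12: δ(q2, □) = (qA, □, R)  ⊢  □[qA]01011□ (head at position 0)
The machine is in qA, so it halts and accepts.

Final answer: Accept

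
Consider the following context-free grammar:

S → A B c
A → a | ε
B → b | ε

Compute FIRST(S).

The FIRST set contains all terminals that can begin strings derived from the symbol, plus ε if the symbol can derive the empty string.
FIRST(A) = {a, ε} (A → a | ε) and FIRST(B) = {b, ε} (B → b | ε).
For S → A B c: add FIRST(A) minus ε = {a}; A is nullable, so also add FIRST(B) minus ε = {b}; B is nullable too, so also add FIRST(c) = {c}. The terminal c is never erased, so S is not nullable and ε is not included.
FIRST(S) = {a, b, c}.

Final answer: {a, b, c}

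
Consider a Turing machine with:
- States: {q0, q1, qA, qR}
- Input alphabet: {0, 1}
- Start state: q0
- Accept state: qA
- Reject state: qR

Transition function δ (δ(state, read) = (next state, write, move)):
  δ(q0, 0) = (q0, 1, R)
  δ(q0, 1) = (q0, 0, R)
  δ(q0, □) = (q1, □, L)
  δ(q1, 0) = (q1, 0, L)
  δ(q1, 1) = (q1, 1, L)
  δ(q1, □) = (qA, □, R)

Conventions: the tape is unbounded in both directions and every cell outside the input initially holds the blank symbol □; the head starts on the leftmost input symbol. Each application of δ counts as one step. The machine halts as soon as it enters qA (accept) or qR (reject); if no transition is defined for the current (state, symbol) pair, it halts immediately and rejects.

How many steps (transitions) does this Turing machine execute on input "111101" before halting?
Step 0: [q0]111101 (head at position 0)
Step 1: δ(q0, 1) = (q0, 0, R)  ⊢  0[q0]11101 (head at position 1)
Step 2: δ(q0, 1) = (q0, 0, R)  ⊢  00[q0]1101 (head at position 2)
Step 3: δ(q0, 1) = (q0, 0, R)  ⊢  000[q0]101 (head at position 3)
Step 4: δ(q0, 1) = (q0, 0, R)  ⊢  0000[q0]01 (head at position 4)
Step 5: δ(q0, 0) = (q0, 1, R)  ⊢  00001[q0]1 (head at position 5)
Step 6: δ(q0, 1) = (q0, 0, R)  ⊢  000010[q0]□ (head at position 6)
Step 7: δ(q0, □) = (q1, □, L)  ⊢  00001[q1]0□ (head at position 5)
Step 8: δ(q1, 0) = (q1, 0, L)  ⊢  0000[q1]10□ (head at position 4)
Step 9: δ(q1, 1) = (q1, 1, L)  ⊢  000[q1]010□ (head at position 3)
Step 10: δ(q1, 0) = (q1, 0, L)  ⊢  00[q1]0010□ (head at position 2)
Step 11: δ(q1, 0) = (q1, 0, L)  ⊢  0[q1]00010□ (head at position 1)
Step 12: δ(q1, 0) = (q1, 0, L)  ⊢  [q1]000010□ (head at position 0)
Step 13: δ(q1, 0) = (q1, 0, L)  ⊢  [q1]□000010□ (head at position -1)
Step 14: δ(q1, □) = (qA, □, R)  ⊢  □[qA]000010□ (head at position 0)
The machine is in qA, so it halts and accepts.
Number of transitions executed: 14.

Final answer: 14 steps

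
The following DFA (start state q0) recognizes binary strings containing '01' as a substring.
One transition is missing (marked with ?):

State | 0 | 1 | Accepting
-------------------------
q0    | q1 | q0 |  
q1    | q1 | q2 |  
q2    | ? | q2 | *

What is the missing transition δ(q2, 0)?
q2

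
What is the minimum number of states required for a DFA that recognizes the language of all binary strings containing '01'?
Language: binary strings containing '01'
Lower bound (Myhill–Nerode): the prefixes ε, 0, 01 are pairwise distinguishable:
  ε vs 01: suffix ε distinguishes them (ε is rejected, 01 is accepted)
  0 vs 01: suffix ε distinguishes them (0 is rejected, 01 is accepted)
  ε vs 0: suffix 1 distinguishes them (ε·1 = 1 is rejected, 0·1 = 01 is accepted)
So any DFA needs at least 3 states.
Upper bound: a DFA with 3 states exists (one state per class above: 'no progress', 'last symbol 0', and 'seen 01' (accepting sink)).
Minimum states: 3

Final answer: 3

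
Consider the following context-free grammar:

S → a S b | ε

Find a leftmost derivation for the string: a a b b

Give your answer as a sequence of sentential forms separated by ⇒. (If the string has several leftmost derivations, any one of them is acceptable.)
Start with S.
Step 1: the leftmost non-terminal is S; apply S → a S b:  a S b
Step 2: the leftmost non-terminal is S; apply S → a S b:  a a S b b
Step 3: the leftmost non-terminal is S; apply S → ε:  a a b b

Final answer: S ⇒ a S b ⇒ a a S b b ⇒ a a b b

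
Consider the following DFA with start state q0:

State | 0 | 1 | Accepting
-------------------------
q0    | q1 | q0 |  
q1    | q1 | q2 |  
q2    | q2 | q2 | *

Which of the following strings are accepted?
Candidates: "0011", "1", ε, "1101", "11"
"0011": q0 → q1 → q1 → q2 → q2; q2 is accepting → accepted
"1": q0 → q0; q0 is not accepting → rejected
ε: q0; q0 is not accepting → rejected
"1101": q0 → q0 → q0 → q1 → q2; q2 is accepting → accepted
"11": q0 → q0 → q0; q0 is not accepting → rejected

Final answer: "0011", "1101"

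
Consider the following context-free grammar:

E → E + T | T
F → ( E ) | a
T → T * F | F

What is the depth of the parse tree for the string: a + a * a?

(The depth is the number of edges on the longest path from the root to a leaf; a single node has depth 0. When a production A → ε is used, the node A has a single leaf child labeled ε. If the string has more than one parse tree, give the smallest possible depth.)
The grammar is unambiguous; the parse tree of a + a * a is:
E → E + T at the root (depth 0).
  Left E (depth 1) → T (2) → F (3) → a (4).
  Right T (depth 1) → T * F; that T (2) → F (3) → a (4); F (2) → a (3).
The longest root-to-leaf paths have 4 edges.
Depth = 4.

Final answer: 4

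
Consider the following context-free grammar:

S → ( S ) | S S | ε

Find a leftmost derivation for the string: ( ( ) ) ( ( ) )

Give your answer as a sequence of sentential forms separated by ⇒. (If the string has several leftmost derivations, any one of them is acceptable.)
Start with S.
Step 1: the leftmost non-terminal is S; apply S → S S:  S S
Step 2: the leftmost non-terminal is S; apply S → ( S ):  ( S ) S
Step 3: the leftmost non-terminal is S; apply S → ( S ):  ( ( S ) ) S
Step 4: the leftmost non-terminal is S; apply S → ε:  ( ( ) ) S
Step 5: the leftmost non-terminal is S; apply S → ( S ):  ( ( ) ) ( S )
Step 6: the leftmost non-terminal is S; apply S → ( S ):  ( ( ) ) ( ( S ) )
Step 7: the leftmost non-terminal is S; apply S → ε:  ( ( ) ) ( ( ) )

Final answer: S ⇒ S S ⇒ ( S ) S ⇒ ( ( S ) ) S ⇒ ( ( ) ) S ⇒ ( ( ) ) ( S ) ⇒ ( ( ) ) ( ( S ) ) ⇒ ( ( ) ) ( ( ) )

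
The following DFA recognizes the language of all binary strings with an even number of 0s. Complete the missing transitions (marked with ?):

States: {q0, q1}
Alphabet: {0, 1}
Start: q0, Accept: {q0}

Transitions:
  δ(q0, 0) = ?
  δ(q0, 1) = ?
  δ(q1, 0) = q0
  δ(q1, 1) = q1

What each state remembers (consistent with the given transitions and accept states):
  q0: an even number of 0s has been read so far
  q1: an odd number of 0s has been read so far
Filling in the missing entries:
  δ(q0, 0): in q0 (an even number of 0s has been read so far), after reading 0 we have: an odd number of 0s has been read so far → q1
  δ(q0, 1): in q0 (an even number of 0s has been read so far), after reading 1 we have: an even number of 0s has been read so far → q0

Final answer: δ(q0, 0) = q1; δ(q0, 1) = q0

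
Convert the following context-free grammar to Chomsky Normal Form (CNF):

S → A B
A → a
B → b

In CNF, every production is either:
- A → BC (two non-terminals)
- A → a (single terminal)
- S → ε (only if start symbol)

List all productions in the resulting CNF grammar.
The grammar has no ε-productions or unit productions to eliminate.
S → A B is already in CNF (two non-terminals) – keep it.
A → a is already in CNF (single terminal) – keep it.
B → b is already in CNF (single terminal) – keep it.
Resulting CNF grammar (3 productions): A → a; B → b; S → A B

Final answer: A → a; B → b; S → A B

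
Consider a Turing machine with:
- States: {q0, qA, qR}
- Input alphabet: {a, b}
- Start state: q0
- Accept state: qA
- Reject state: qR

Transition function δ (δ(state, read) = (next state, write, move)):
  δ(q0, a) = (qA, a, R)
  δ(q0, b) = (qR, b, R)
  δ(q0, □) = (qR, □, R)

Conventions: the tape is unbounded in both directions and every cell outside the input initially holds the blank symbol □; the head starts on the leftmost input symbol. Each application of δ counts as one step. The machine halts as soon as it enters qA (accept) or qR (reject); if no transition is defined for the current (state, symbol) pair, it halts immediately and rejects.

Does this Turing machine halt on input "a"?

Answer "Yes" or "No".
Step 0: [q0]a (head at position 0)
Step 1: δ(q0, a) = (qA, a, R)  ⊢  a[qA]□ (head at position 1)
The machine is in qA, so it halts and accepts.
It halts after 1 steps.

Final answer: Yes - halts after 1 steps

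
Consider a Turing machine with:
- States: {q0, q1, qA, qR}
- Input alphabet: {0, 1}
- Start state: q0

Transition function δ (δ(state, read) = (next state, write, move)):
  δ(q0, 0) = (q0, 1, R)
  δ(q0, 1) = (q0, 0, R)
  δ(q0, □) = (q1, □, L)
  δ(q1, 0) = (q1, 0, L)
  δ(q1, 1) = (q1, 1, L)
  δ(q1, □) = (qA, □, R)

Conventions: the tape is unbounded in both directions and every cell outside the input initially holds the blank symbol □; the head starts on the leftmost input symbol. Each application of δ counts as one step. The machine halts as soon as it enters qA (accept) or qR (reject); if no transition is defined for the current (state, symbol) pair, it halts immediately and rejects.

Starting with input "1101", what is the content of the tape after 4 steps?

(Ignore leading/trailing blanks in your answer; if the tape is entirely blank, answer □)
Step 0: [q0]1101 (head at position 0)
Step 1: δ(q0, 1) = (q0, 0, R)  ⊢  0[q0]101 (head at position 1)
Step 2: δ(q0, 1) = (q0, 0, R)  ⊢  00[q0]01 (head at position 2)
Step 3: δ(q0, 0) = (q0, 1, R)  ⊢  001[q0]1 (head at position 3)
Step 4: δ(q0, 1) = (q0, 0, R)  ⊢  0010[q0]□ (head at position 4)
Tape after 4 steps (ignoring surrounding blanks): 0010

Final answer: Tape: 0010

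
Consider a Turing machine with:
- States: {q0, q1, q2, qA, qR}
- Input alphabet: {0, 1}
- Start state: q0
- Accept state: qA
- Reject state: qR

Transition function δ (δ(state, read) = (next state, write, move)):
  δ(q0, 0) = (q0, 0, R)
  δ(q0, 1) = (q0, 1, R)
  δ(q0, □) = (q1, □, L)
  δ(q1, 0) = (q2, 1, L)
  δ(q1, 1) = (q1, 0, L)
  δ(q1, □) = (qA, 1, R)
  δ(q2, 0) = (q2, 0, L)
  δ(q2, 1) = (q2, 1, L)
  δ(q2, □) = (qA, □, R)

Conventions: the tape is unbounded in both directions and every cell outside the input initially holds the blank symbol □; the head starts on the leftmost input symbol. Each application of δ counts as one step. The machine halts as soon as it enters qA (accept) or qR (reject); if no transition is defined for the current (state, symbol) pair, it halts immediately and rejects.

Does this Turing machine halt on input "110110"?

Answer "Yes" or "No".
Step 0: [q0]110110 (head at position 0)
Step 1: δ(q0, 1) = (q0, 1, R)  ⊢  1[q0]10110 (head at position 1)
Step 2: δ(q0, 1) = (q0, 1, R)  ⊢  11[q0]0110 (head at position 2)
Step 3: δ(q0, 0) = (q0, 0, R)  ⊢  110[q0]110 (head at position 3)
Step 4: δ(q0, 1) = (q0, 1, R)  ⊢  1101[q0]10 (head at position 4)
Step 5: δ(q0, 1) = (q0, 1, R)  ⊢  11011[q0]0 (head at position 5)
Step 6: δ(q0, 0) = (q0, 0, R)  ⊢  110110[q0]□ (head at position 6)
Step 7: δ(q0, □) = (q1, □, L)  ⊢  11011[q1]0□ (head at position 5)
Step 8: δ(q1, 0) = (q2, 1, L)  ⊢  1101[q2]11□ (head at position 4)
Step 9: δ(q2, 1) = (q2, 1, L)  ⊢  110[q2]111□ (head at position 3)
Step 10: δ(q2, 1) = (q2, 1, L)  ⊢  11[q2]0111□ (head at position 2)
Step 11: δ(q2, 0) = (q2, 0, L)  ⊢  1[q2]10111□ (head at position 1)
Step 12: δ(q2, 1) = (q2, 1, L)  ⊢  [q2]110111□ (head at position 0)
Step 13: δ(q2, 1) = (q2, 1, L)  ⊢  [q2]□110111□ (head at position -1)
Step 14: δ(q2, □) = (qA, □, R)  ⊢  □[qA]110111□ (head at position 0)
The machine is in qA, so it halts and accepts.
It halts after 14 steps.

Final answer: Yes - halts after 14 steps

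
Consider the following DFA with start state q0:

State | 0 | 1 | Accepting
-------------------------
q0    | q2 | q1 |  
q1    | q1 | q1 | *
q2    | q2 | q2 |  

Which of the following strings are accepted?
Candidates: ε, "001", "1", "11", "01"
ε: q0; q0 is not accepting → rejected
"001": q0 → q2 → q2 → q2; q2 is not accepting → rejected
"1": q0 → q1; q1 is accepting → accepted
"11": q0 → q1 → q1; q1 is accepting → accepted
"01": q0 → q2 → q2; q2 is not accepting → rejected

Final answer: "1", "11"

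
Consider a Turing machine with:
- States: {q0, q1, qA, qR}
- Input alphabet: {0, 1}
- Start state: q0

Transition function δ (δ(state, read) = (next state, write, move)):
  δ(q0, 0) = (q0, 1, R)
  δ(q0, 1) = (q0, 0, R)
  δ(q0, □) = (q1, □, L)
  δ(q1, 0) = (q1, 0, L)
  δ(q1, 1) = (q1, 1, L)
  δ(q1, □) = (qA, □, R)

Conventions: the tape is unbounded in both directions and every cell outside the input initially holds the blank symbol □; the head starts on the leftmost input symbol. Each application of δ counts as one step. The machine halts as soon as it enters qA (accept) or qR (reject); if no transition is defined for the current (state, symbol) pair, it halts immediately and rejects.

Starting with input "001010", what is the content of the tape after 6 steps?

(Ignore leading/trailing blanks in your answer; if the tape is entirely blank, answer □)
Step 0: [q0]001010 (head at position 0)
Step 1: δ(q0, 0) = (q0, 1, R)  ⊢  1[q0]01010 (head at position 1)
Step 2: δ(q0, 0) = (q0, 1, R)  ⊢  11[q0]1010 (head at position 2)
Step 3: δ(q0, 1) = (q0, 0, R)  ⊢  110[q0]010 (head at position 3)
Step 4: δ(q0, 0) = (q0, 1, R)  ⊢  1101[q0]10 (head at position 4)
Step 5: δ(q0, 1) = (q0, 0, R)  ⊢  11010[q0]0 (head at position 5)
Step 6: δ(q0, 0) = (q0, 1, R)  ⊢  110101[q0]□ (head at position 6)
Tape after 6 steps (ignoring surrounding blanks): 110101

Final answer: Tape: 110101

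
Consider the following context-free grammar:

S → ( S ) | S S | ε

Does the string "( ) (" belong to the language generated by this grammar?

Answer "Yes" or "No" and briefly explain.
Each production adds parentheses only in matched pairs (S → ( S )) or none at all, so every derived string has equally many '(' and ')'. The string ( ) ( has two '(' and one ')', so it cannot be derived.

Final answer: No - no valid derivation exists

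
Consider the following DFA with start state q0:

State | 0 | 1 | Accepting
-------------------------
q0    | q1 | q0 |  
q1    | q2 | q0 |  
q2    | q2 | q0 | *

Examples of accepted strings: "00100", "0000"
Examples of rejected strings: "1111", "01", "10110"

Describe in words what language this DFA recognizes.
binary strings ending with '00'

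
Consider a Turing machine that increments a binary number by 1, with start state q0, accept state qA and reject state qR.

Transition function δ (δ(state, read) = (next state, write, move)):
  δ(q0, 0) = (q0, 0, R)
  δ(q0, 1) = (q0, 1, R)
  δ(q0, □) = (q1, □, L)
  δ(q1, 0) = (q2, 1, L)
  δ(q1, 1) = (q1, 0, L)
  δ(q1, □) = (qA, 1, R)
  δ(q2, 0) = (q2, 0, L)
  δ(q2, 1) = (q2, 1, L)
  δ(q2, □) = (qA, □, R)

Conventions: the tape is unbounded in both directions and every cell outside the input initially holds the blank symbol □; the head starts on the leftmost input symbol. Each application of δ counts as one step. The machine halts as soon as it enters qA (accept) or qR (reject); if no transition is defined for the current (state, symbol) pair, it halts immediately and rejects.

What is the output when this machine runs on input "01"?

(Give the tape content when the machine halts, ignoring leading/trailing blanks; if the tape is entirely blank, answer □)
Step 0: [q0]01 (head at position 0)
Step 1: δ(q0, 0) = (q0, 0, R)  ⊢  0[q0]1 (head at position 1)
Step 2: δ(q0, 1) = (q0, 1, R)  ⊢  01[q0]□ (head at position 2)
Step 3: δ(q0, □) = (q1, □, L)  ⊢  0[q1]1□ (head at position 1)
Step 4: δ(q1, 1) = (q1, 0, L)  ⊢  [q1]00□ (head at position 0)
Step 5: δ(q1, 0) = (q2, 1, L)  ⊢  [q2]□10□ (head at position -1)
Step 6: δ(q2, □) = (qA, □, R)  ⊢  □[qA]10□ (head at position 0)
The machine is in qA, so it halts and accepts.
Tape content when halted (ignoring surrounding blanks): 10

Final answer: Output: 10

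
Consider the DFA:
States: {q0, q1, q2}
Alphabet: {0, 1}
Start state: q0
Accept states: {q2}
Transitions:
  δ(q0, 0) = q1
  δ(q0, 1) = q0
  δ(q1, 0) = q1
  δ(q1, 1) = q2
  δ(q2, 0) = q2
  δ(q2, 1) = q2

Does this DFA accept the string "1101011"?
Processing string "1101011":
  q0 --1--> q0
  q0 --1--> q0
  q0 --0--> q1
  q1 --1--> q2
  q2 --0--> q2
  q2 --1--> q2
  q2 --1--> q2
Final state: q2
Accept states: {q2}
q2 is an accept state, so the string is accepted.

Final answer: Yes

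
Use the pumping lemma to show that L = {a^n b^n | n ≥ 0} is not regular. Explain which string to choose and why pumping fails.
Language: L = {a^n b^n | n ≥ 0} (equal numbers of a's followed by b's)
Step 1: Assume for contradiction that L is regular, with pumping length p.
Step 2: Choose s = a^p b^p. Then s ∈ L (it has p a's followed by p b's) and |s| ≥ p.
Step 3: Consider any decomposition s = xyz with |xy| ≤ p and |y| > 0. Since |xy| ≤ p and the first p symbols of s are all a's, y = a^k for some k with 1 ≤ k ≤ p.
Step 4: Pumping up (i = 2): xy²z = a^(p+k) b^p, which has more a's than b's, so xy²z ∉ L.
This contradicts the pumping lemma, so L is not regular.

Final answer: Choose s = a^p b^p. Since |xy| ≤ p, y = a^k with k ≥ 1. Then xy²z = a^(p+k) b^p ∉ L.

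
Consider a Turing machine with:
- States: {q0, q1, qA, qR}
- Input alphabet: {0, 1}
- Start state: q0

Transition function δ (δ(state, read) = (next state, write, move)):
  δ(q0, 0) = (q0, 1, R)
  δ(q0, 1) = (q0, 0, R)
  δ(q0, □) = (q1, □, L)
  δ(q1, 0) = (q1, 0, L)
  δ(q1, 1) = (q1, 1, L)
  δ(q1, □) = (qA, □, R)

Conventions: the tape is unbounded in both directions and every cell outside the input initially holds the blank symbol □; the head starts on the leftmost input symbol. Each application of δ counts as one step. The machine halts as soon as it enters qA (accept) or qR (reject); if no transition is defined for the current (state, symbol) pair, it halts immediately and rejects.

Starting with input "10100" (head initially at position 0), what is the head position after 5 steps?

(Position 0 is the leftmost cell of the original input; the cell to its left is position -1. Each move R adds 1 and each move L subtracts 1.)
Step 0: [q0]10100 (head at position 0)
Step 1: δ(q0, 1) = (q0, 0, R)  ⊢  0[q0]0100 (head at position 1)
Step 2: δ(q0, 0) = (q0, 1, R)  ⊢  01[q0]100 (head at position 2)
Step 3: δ(q0, 1) = (q0, 0, R)  ⊢  010[q0]00 (head at position 3)
Step 4: δ(q0, 0) = (q0, 1, R)  ⊢  0101[q0]0 (head at position 4)
Step 5: δ(q0, 0) = (q0, 1, R)  ⊢  01011[q0]□ (head at position 5)
Head position after 5 steps: 5

Final answer: Position 5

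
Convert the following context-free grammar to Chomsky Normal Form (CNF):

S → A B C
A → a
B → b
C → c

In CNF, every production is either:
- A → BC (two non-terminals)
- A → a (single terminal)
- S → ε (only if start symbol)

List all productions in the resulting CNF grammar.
The grammar has no ε-productions or unit productions to eliminate.
A → a is already in CNF (single terminal) – keep it.
B → b is already in CNF (single terminal) – keep it.
C → c is already in CNF (single terminal) – keep it.
S → A B C has 3 symbols on the right: break it into binary productions S → A X0, X0 → B C.
Resulting CNF grammar (5 productions): A → a; B → b; C → c; S → A X0; X0 → B C

Final answer: A → a; B → b; C → c; S → A X0; X0 → B C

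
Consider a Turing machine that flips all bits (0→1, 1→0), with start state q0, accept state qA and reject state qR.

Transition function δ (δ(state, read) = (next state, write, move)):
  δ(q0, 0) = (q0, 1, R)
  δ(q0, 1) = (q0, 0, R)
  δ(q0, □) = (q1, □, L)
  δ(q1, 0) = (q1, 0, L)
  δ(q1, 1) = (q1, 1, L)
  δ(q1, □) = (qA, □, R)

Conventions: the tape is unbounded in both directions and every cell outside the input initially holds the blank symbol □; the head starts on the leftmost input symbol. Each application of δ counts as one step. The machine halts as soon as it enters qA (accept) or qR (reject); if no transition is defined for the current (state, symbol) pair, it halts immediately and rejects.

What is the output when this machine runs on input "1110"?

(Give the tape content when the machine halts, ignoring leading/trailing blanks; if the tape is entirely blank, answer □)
Step 0: [q0]1110 (head at position 0)
Step 1: δ(q0, 1) = (q0, 0, R)  ⊢  0[q0]110 (head at position 1)
Step 2: δ(q0, 1) = (q0, 0, R)  ⊢  00[q0]10 (head at position 2)
Step 3: δ(q0, 1) = (q0, 0, R)  ⊢  000[q0]0 (head at position 3)
Step 4: δ(q0, 0) = (q0, 1, R)  ⊢  0001[q0]□ (head at position 4)
Step 5: δ(q0, □) = (q1, □, L)  ⊢  000[q1]1□ (head at position 3)
Step 6: δ(q1, 1) = (q1, 1, L)  ⊢  00[q1]01□ (head at position 2)
Step 7: δ(q1, 0) = (q1, 0, L)  ⊢  0[q1]001□ (head at position 1)
Step 8: δ(q1, 0) = (q1, 0, L)  ⊢  [q1]0001□ (head at position 0)
Step 9: δ(q1, 0) = (q1, 0, L)  ⊢  [q1]□0001□ (head at position -1)
Step 10: δ(q1, □) = (qA, □, R)  ⊢  □[qA]0001□ (head at position 0)
The machine is in qA, so it halts and accepts.
Tape content when halted (ignoring surrounding blanks): 0001

Final answer: Output: 0001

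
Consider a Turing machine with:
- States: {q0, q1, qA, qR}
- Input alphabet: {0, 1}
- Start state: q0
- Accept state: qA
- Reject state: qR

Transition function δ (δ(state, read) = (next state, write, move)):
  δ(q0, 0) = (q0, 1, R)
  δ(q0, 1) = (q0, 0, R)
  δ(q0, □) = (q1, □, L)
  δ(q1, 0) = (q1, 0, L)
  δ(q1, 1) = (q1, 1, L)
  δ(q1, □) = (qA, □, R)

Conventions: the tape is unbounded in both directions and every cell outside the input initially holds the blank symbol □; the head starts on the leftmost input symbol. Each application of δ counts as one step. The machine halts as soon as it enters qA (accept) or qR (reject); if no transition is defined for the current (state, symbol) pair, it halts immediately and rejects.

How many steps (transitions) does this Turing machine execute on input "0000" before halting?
Step 0: [q0]0000 (head at position 0)
Step 1: δ(q0, 0) = (q0, 1, R)  ⊢  1[q0]000 (head at position 1)
Step 2: δ(q0, 0) = (q0, 1, R)  ⊢  11[q0]00 (head at position 2)
Step 3: δ(q0, 0) = (q0, 1, R)  ⊢  111[q0]0 (head at position 3)
Step 4: δ(q0, 0) = (q0, 1, R)  ⊢  1111[q0]□ (head at position 4)
Step 5: δ(q0, □) = (q1, □, L)  ⊢  111[q1]1□ (head at position 3)
Step 6: δ(q1, 1) = (q1, 1, L)  ⊢  11[q1]11□ (head at position 2)
Step 7: δ(q1, 1) = (q1, 1, L)  ⊢  1[q1]111□ (head at position 1)
Step 8: δ(q1, 1) = (q1, 1, L)  ⊢  [q1]1111□ (head at position 0)
Step 9: δ(q1, 1) = (q1, 1, L)  ⊢  [q1]□1111□ (head at position -1)
Step 10: δ(q1, □) = (qA, □, R)  ⊢  □[qA]1111□ (head at position 0)
The machine is in qA, so it halts and accepts.
Number of transitions executed: 10.

Final answer: 10 steps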